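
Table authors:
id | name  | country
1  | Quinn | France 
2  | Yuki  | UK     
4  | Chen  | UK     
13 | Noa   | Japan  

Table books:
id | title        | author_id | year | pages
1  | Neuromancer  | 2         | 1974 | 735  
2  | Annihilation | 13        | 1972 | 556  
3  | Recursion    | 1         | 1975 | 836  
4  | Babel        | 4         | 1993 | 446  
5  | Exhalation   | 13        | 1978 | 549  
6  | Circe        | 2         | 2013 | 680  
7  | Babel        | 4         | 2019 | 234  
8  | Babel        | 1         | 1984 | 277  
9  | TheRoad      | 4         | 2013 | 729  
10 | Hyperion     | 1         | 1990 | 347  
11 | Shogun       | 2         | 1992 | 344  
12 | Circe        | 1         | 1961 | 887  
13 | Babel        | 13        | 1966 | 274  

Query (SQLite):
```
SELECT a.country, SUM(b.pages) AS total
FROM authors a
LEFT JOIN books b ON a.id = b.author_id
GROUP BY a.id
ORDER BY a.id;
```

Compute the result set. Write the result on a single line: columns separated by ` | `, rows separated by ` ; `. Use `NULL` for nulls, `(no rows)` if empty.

LEFT JOIN keeps every authors row; unmatched ones get NULL for books columns.
Group by authors.id and compute SUM(b.pages). SUM over an all-NULL group is NULL.
  1: ids {3, 8, 10, 12} → SUM(b.pages)=2347
  2: ids {1, 6, 11} → SUM(b.pages)=1759
  4: ids {4, 7, 9} → SUM(b.pages)=1409
  13: ids {2, 5, 13} → SUM(b.pages)=1379

France | 2347 ; UK | 1759 ; UK | 1409 ; Japan | 1379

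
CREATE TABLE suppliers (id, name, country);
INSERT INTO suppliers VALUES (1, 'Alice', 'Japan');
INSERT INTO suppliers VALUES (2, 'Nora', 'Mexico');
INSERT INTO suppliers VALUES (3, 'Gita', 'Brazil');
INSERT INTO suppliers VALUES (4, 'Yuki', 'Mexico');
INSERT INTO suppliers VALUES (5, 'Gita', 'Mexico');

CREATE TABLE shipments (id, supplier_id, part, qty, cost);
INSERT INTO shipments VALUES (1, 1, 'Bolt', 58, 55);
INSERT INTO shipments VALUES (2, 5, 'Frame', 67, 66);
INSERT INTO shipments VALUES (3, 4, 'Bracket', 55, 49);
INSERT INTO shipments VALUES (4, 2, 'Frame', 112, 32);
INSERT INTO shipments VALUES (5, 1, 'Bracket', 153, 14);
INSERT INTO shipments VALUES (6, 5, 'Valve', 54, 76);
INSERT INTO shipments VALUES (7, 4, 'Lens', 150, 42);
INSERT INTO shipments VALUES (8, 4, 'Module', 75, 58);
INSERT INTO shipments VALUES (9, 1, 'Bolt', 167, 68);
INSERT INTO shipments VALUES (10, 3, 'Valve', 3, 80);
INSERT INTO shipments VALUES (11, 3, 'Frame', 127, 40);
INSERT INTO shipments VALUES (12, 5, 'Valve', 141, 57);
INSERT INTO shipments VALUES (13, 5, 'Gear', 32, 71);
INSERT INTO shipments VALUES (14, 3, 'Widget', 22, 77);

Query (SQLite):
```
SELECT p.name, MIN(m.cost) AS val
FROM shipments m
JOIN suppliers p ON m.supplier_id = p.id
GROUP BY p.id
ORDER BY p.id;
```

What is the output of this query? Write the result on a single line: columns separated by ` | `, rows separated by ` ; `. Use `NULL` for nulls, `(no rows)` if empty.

Join each shipments row to its suppliers via supplier_id.
Group joined rows by suppliers.id; compute MIN(m.cost) per group.
  1: ids {1, 5, 9} → MIN(m.cost)=14
  2: ids {4} → MIN(m.cost)=32
  3: ids {10, 11, 14} → MIN(m.cost)=40
  4: ids {3, 7, 8} → MIN(m.cost)=42
  5: ids {2, 6, 12, 13} → MIN(m.cost)=57

Alice | 14 ; Nora | 32 ; Gita | 40 ; Yuki | 42 ; Gita | 57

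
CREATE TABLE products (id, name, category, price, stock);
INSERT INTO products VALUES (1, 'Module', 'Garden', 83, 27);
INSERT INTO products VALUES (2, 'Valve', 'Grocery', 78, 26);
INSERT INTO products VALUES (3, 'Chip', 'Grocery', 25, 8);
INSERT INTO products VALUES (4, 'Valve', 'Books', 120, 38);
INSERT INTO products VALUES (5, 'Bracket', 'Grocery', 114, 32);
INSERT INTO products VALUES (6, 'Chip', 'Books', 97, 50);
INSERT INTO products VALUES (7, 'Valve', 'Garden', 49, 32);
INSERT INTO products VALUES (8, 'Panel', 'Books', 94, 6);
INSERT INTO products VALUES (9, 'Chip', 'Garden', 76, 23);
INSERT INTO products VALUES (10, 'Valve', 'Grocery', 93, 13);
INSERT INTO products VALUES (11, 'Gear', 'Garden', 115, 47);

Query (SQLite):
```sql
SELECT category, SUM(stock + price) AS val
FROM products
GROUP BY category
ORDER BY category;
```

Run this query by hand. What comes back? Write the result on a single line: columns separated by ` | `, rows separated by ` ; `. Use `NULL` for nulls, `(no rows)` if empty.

For each row compute stock + price.
Group by category; take SUM of the expression per group.
  Books: ids {4, 6, 8} → SUM(stock + price)=405
  Garden: ids {1, 7, 9, 11} → SUM(stock + price)=452
  Grocery: ids {2, 3, 5, 10} → SUM(stock + price)=389

Books | 405 ; Garden | 452 ; Grocery | 389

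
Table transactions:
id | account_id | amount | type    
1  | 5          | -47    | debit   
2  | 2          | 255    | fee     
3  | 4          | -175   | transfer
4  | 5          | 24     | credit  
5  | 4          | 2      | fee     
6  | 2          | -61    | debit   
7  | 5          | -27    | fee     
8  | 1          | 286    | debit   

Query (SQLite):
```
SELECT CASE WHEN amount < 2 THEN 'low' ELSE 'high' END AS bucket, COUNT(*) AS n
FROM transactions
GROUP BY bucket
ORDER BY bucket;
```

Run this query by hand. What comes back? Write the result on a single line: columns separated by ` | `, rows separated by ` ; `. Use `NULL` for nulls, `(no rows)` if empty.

Bucket rows by amount < 2 → 'low' else 'high'; count each bucket.

high | 4 ; low | 4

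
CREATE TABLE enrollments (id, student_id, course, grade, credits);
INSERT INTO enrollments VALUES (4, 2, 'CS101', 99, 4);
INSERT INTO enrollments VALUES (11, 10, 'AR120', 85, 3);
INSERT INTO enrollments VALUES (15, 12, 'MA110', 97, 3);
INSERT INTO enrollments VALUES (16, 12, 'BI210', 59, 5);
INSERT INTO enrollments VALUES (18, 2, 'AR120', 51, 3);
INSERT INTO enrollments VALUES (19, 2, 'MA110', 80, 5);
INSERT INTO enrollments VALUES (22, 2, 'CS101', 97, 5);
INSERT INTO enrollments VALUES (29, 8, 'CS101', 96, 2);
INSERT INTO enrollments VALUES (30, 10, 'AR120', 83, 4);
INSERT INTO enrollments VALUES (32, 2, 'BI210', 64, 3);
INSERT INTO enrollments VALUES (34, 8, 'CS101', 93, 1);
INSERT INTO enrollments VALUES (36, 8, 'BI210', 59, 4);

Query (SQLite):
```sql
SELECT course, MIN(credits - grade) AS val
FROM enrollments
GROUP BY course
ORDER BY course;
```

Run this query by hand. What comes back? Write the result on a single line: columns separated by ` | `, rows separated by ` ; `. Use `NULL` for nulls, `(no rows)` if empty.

AR120 | -82 ; BI210 | -61 ; CS101 | -95 ; MA110 | -94

For each row compute credits - grade.
Group by course; take MIN of the expression per group.
  AR120: ids {11, 18, 30} → MIN(credits - grade)=-82
  BI210: ids {16, 32, 36} → MIN(credits - grade)=-61
  CS101: ids {4, 22, 29, 34} → MIN(credits - grade)=-95
  MA110: ids {15, 19} → MIN(credits - grade)=-94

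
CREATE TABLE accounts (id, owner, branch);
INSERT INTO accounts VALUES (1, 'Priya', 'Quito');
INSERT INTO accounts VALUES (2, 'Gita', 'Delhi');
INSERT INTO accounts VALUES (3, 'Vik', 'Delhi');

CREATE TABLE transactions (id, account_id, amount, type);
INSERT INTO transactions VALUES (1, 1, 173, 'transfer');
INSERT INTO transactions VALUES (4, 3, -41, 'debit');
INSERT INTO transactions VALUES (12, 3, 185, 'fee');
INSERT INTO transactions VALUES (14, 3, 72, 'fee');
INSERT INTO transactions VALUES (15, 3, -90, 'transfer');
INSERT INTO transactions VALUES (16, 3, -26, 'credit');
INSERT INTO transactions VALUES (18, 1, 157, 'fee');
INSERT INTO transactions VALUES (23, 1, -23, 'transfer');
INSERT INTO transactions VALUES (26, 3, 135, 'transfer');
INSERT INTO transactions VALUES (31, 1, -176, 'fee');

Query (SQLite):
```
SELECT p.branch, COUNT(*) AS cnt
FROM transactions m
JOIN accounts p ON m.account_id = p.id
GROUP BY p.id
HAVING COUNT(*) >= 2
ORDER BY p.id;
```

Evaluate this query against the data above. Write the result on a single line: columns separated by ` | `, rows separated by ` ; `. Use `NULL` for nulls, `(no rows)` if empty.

Quito | 4 ; Delhi | 6

Join each transactions row to its accounts via account_id.
Group joined rows by accounts.id; compute COUNT(*) per group.
HAVING: keep groups with count ≥ 2.
  1: ids {1, 18, 23, 31} → COUNT(*)=4
  3: ids {4, 12, 14, 15, 16, 26} → COUNT(*)=6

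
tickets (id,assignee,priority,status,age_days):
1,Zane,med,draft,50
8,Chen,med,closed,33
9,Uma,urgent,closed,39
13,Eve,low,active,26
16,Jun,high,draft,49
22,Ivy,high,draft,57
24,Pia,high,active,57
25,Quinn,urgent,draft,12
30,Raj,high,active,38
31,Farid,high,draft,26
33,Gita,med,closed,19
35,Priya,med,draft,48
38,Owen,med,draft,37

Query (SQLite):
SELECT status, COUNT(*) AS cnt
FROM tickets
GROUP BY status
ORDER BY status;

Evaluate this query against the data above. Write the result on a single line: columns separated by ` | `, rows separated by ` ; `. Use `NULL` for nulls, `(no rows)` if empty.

Partition tickets by status; compute COUNT(*) within each group.
  active: ids {13, 24, 30} → COUNT(*)=3
  closed: ids {8, 9, 33} → COUNT(*)=3
  draft: ids {1, 16, 22, 25, 31, 35, 38} → COUNT(*)=7

active | 3 ; closed | 3 ; draft | 7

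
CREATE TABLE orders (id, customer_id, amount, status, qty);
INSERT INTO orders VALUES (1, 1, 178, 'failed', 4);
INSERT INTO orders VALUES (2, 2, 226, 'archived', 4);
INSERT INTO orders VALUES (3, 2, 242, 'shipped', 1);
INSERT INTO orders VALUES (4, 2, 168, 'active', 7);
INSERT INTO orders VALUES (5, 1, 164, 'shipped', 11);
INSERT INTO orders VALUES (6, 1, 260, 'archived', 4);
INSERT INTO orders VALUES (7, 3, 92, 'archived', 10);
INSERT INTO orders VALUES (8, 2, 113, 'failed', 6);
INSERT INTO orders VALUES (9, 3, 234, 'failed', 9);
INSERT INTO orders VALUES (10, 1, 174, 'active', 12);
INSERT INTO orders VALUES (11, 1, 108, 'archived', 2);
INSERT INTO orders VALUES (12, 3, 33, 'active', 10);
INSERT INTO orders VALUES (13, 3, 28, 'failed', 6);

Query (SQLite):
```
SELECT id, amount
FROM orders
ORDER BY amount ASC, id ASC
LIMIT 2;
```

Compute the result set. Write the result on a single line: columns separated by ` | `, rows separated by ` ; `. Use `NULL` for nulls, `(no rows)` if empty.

13 | 28 ; 12 | 33

Sort by amount asc, tiebreak id asc: (28, id=13), (33, id=12), (92, id=7), (108, id=11), (113, id=8) …. Take first 2.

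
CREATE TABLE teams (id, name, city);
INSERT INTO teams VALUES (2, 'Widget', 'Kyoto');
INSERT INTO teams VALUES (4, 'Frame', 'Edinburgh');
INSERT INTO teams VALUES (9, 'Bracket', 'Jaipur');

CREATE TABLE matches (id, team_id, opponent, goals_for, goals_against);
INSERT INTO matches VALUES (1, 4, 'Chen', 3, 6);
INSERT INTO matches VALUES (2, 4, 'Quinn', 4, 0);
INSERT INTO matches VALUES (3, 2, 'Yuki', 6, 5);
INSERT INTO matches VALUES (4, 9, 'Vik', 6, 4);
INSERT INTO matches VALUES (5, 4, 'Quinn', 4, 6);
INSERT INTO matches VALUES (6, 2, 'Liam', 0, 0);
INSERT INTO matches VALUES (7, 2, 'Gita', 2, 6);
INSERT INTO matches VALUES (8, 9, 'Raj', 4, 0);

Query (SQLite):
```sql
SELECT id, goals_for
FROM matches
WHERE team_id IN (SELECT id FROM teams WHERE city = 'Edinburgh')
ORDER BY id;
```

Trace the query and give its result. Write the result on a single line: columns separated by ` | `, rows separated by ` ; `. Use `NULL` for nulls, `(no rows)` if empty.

1 | 3 ; 2 | 4 ; 5 | 4

Inner query: teams.id where city = 'Edinburgh'.
Outer: keep matches rows whose team_id is in that set.
Inner query → {4}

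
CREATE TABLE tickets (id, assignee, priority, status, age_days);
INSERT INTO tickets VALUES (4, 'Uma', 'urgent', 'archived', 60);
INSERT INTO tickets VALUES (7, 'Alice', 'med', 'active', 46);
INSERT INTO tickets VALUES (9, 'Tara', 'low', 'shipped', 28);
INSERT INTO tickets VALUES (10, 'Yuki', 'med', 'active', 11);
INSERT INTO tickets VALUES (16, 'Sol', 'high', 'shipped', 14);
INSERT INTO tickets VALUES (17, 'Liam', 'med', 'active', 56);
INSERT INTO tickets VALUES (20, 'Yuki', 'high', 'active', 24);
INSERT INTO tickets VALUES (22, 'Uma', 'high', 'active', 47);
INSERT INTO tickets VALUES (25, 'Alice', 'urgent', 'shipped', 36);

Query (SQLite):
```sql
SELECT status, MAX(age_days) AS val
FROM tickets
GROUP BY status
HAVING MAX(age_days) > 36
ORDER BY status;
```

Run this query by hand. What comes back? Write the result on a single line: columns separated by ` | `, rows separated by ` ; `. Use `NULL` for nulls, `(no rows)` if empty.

Partition tickets by status; compute MAX(age_days) within each group.
HAVING: keep groups where MAX(age_days) > 36.
  active: ids {7, 10, 17, 20, 22} → MAX(age_days)=56
  archived: ids {4} → MAX(age_days)=60
  shipped: ids {9, 16, 25} → MAX(age_days)=36

active | 56 ; archived | 60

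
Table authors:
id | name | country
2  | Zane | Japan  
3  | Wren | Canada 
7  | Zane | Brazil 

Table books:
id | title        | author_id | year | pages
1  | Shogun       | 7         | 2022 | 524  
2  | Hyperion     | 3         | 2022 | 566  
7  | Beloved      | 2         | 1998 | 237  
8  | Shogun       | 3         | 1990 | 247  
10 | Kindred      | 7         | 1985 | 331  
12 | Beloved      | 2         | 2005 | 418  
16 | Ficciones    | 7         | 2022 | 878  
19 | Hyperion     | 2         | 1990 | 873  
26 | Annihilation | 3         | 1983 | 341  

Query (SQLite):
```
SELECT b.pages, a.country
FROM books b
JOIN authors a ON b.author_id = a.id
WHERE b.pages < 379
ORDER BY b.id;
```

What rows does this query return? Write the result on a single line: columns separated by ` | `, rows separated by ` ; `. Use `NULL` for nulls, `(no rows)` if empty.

237 | Japan ; 247 | Canada ; 331 | Brazil ; 341 | Canada

Each books row matches the authors row where author_id = authors.id.
Then keep rows with b.pages < 379.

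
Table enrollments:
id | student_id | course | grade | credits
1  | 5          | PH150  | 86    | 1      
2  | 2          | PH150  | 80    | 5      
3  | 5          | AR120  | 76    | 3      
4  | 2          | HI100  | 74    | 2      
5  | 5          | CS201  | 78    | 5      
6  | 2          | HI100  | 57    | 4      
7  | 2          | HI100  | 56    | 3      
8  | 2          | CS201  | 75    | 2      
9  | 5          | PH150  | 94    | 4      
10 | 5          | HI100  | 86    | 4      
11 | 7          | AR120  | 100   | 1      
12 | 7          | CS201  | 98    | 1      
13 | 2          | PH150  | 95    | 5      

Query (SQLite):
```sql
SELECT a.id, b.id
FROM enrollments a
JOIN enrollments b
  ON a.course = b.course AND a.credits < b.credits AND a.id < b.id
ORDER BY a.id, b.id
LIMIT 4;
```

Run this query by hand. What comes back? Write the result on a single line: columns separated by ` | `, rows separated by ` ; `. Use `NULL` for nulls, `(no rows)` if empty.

1 | 2 ; 1 | 9 ; 1 | 13 ; 4 | 6

Pairs (a,b) with same course, a.credits < b.credits, a.id < b.id.
course groups: AR120:{3,11} CS201:{5,8,12} HI100:{4,6,7,10} PH150:{1,2,9,13}
Ordered by (a.id, b.id); first 4.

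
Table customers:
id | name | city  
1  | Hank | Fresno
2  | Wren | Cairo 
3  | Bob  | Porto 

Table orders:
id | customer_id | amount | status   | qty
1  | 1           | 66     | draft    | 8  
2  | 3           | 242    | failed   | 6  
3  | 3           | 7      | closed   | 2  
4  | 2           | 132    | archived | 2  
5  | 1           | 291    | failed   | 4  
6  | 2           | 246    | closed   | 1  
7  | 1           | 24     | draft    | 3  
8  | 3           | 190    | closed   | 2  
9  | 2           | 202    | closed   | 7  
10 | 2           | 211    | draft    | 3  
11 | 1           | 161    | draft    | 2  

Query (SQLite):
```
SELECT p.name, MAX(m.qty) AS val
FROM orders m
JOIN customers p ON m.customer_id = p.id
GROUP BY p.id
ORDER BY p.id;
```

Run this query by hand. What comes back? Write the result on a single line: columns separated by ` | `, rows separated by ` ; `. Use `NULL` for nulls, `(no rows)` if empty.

Join each orders row to its customers via customer_id.
Group joined rows by customers.id; compute MAX(m.qty) per group.
  1: ids {1, 5, 7, 11} → MAX(m.qty)=8
  2: ids {4, 6, 9, 10} → MAX(m.qty)=7
  3: ids {2, 3, 8} → MAX(m.qty)=6

Hank | 8 ; Wren | 7 ; Bob | 6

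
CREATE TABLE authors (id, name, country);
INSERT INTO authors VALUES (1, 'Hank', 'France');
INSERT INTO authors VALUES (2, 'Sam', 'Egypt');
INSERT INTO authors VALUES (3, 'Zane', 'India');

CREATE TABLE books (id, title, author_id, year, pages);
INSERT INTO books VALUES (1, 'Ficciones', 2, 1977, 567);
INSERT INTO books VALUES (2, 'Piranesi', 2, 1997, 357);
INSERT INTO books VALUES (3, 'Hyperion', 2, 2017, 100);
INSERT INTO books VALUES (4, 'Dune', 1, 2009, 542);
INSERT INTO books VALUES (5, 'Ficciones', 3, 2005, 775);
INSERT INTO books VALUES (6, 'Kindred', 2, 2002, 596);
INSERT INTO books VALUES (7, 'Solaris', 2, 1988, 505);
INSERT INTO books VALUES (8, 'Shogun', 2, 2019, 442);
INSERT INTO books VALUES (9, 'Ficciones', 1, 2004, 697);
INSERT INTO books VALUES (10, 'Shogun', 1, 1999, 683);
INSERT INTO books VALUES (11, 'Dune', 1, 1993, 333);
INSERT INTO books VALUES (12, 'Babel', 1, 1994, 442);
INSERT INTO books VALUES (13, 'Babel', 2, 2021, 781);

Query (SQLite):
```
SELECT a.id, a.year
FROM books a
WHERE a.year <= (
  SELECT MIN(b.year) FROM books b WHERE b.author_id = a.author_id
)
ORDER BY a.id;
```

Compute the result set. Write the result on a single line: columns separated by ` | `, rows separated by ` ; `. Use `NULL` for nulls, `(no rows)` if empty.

For each books row a, compute MIN(year) over rows sharing a.author_id.
Keep row a if a.year <= that per-group MIN.
  author_id=1: MIN(year) = 1993
  author_id=2: MIN(year) = 1977
  author_id=3: MIN(year) = 2005

1 | 1977 ; 5 | 2005 ; 11 | 1993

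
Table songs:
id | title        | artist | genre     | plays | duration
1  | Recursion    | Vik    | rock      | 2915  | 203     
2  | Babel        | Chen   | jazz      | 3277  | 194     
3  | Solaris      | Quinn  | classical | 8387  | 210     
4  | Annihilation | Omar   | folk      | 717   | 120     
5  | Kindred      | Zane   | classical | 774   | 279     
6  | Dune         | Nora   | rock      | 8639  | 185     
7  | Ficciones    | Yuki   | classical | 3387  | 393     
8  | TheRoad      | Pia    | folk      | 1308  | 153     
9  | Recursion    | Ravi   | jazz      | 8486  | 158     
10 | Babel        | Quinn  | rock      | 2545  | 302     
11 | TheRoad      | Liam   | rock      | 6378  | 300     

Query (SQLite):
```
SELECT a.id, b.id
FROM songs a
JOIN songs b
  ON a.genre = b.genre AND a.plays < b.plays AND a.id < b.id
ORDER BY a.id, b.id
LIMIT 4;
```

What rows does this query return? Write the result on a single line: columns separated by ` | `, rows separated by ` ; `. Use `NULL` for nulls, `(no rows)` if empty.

1 | 6 ; 1 | 11 ; 2 | 9 ; 4 | 8

Pairs (a,b) with same genre, a.plays < b.plays, a.id < b.id.
genre groups: classical:{3,5,7} folk:{4,8} jazz:{2,9} rock:{1,6,10,11}
Ordered by (a.id, b.id); first 4.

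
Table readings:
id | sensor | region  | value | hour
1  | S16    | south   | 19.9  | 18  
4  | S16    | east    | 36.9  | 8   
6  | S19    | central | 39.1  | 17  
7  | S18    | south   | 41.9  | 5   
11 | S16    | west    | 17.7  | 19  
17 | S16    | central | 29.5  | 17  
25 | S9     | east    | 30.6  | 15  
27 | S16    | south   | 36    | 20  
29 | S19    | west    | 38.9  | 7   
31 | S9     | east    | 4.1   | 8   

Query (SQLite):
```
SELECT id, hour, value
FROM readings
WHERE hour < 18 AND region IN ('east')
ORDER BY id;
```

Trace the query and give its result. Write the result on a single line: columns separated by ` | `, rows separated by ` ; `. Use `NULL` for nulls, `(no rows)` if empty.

hour < 18: ids {4, 6, 7, 17, 25, 29, 31}
region IN ('east'): ids {4, 25, 31}
Combine with AND.

4 | 8 | 36.9 ; 25 | 15 | 30.6 ; 31 | 8 | 4.1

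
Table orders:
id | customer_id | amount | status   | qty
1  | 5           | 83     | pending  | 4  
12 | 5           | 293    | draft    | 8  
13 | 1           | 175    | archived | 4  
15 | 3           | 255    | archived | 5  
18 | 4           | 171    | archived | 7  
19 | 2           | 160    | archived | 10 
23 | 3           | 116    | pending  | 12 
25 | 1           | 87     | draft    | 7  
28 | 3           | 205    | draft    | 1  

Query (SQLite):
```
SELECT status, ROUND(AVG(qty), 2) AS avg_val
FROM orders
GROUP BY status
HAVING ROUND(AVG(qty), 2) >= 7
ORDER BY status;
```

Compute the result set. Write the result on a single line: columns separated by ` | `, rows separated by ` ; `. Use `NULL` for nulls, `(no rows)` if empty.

Partition orders by status; compute ROUND(AVG(qty), 2) within each group.
HAVING: keep groups where ROUND(AVG(qty), 2) >= 7.
  archived: ids {13, 15, 18, 19} → ROUND(AVG(qty), 2)=6.5
  draft: ids {12, 25, 28} → ROUND(AVG(qty), 2)=5.33
  pending: ids {1, 23} → ROUND(AVG(qty), 2)=8

pending | 8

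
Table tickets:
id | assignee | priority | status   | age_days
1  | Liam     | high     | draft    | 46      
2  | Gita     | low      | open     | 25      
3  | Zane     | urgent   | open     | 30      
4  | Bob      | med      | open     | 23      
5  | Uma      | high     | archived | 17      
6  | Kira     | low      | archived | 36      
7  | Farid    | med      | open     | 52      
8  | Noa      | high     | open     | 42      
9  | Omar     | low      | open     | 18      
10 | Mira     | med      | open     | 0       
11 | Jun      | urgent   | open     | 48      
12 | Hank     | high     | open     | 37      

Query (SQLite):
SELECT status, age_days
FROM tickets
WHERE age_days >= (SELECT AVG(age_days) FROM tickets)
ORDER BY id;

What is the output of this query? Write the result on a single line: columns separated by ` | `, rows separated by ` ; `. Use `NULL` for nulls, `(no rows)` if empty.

Scalar subquery: AVG(age_days) over all tickets rows = 31.166667 (≈; comparison uses full precision).
Keep rows where age_days >= that value.

draft | 46 ; archived | 36 ; open | 52 ; open | 42 ; open | 48 ; open | 37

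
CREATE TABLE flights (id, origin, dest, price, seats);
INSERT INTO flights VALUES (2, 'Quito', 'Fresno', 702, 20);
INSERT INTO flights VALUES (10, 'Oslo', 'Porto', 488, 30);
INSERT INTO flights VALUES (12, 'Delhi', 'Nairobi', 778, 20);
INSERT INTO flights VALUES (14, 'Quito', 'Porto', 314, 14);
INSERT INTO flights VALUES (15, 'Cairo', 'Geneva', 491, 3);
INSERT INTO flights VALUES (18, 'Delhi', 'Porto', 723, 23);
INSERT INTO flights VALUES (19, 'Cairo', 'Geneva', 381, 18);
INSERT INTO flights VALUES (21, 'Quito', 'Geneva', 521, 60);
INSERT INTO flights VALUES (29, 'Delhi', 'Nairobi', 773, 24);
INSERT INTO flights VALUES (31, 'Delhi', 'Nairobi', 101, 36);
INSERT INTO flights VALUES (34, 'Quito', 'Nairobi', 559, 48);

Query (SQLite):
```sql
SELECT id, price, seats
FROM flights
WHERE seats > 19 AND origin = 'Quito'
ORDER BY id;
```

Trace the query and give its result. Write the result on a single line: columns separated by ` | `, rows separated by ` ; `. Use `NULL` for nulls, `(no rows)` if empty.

2 | 702 | 20 ; 21 | 521 | 60 ; 34 | 559 | 48

seats > 19: ids {2, 10, 12, 18, 21, 29, 31, 34}
origin = 'Quito': ids {2, 14, 21, 34}
Combine with AND.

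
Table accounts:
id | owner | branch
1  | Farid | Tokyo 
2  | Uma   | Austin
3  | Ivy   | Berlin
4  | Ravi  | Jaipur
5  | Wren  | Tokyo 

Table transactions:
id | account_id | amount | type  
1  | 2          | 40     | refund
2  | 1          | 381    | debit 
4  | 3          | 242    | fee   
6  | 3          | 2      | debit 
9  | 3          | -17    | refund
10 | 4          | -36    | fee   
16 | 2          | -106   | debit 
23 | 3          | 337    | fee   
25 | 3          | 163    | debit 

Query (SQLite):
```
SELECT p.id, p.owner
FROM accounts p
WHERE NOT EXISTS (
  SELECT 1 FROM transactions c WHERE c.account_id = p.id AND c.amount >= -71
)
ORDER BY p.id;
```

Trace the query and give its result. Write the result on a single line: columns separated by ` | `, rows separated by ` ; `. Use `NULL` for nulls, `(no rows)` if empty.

5 | Wren

For each accounts row, check whether any transactions with matching account_id has amount >= -71.
Keep rows where that is false.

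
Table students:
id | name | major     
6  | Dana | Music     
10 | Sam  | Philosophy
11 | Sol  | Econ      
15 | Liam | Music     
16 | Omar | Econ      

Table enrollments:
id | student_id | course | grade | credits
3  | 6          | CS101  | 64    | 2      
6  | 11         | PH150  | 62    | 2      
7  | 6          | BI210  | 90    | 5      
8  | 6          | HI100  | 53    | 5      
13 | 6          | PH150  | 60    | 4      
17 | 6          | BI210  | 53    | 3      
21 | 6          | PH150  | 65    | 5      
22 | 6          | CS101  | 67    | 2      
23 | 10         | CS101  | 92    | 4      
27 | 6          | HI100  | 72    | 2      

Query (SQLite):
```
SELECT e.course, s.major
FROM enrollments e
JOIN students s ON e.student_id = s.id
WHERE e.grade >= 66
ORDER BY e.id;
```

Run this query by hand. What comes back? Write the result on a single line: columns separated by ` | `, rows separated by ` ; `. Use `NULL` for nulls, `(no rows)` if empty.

Each enrollments row matches the students row where student_id = students.id.
Then keep rows with e.grade >= 66.

BI210 | Music ; CS101 | Music ; CS101 | Philosophy ; HI100 | Music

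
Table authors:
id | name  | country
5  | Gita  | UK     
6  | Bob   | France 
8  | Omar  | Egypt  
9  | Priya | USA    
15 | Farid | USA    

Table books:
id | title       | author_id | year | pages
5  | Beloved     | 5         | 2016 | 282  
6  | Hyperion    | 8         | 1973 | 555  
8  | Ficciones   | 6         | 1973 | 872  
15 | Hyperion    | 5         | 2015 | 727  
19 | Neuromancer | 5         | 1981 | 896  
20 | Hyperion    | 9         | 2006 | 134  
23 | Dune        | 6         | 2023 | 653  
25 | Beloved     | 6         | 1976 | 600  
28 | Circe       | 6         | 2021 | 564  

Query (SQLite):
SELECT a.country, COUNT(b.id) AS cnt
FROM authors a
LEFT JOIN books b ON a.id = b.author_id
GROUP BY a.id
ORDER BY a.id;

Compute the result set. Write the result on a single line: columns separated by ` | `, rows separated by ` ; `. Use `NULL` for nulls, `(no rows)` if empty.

UK | 3 ; France | 4 ; Egypt | 1 ; USA | 1 ; USA | 0

LEFT JOIN keeps every authors row; unmatched ones get NULL for books columns.
Group by authors.id and compute COUNT(b.id). COUNT(col) of an all-NULL group is 0.
  5: ids {5, 15, 19} → COUNT(b.id)=3
  6: ids {8, 23, 25, 28} → COUNT(b.id)=4
  8: ids {6} → COUNT(b.id)=1
  9: ids {20} → COUNT(b.id)=1
  15: ids {—} → COUNT(b.id)=0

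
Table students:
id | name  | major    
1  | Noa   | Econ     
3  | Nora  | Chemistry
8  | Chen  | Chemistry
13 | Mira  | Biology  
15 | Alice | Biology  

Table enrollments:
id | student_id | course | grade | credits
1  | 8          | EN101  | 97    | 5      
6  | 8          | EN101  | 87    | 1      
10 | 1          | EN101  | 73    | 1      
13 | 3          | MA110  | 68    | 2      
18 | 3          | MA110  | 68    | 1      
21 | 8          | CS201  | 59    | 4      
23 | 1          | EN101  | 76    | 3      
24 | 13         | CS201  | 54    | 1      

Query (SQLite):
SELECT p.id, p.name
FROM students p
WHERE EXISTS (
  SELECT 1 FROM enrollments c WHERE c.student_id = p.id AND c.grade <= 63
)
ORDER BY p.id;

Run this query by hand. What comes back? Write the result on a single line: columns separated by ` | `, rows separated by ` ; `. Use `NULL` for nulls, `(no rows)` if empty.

8 | Chen ; 13 | Mira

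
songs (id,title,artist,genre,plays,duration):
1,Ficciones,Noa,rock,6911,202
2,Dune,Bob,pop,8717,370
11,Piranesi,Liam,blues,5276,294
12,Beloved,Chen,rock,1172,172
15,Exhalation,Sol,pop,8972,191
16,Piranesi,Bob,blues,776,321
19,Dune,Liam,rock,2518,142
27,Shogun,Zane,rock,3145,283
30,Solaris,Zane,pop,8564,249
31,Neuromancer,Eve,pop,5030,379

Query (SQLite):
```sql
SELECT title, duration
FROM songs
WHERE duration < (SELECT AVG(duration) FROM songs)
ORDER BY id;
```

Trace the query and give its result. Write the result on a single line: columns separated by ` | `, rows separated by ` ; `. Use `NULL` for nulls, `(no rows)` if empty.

Ficciones | 202 ; Beloved | 172 ; Exhalation | 191 ; Dune | 142 ; Solaris | 249

Scalar subquery: AVG(duration) over all songs rows = 260.3.
Keep rows where duration < that value.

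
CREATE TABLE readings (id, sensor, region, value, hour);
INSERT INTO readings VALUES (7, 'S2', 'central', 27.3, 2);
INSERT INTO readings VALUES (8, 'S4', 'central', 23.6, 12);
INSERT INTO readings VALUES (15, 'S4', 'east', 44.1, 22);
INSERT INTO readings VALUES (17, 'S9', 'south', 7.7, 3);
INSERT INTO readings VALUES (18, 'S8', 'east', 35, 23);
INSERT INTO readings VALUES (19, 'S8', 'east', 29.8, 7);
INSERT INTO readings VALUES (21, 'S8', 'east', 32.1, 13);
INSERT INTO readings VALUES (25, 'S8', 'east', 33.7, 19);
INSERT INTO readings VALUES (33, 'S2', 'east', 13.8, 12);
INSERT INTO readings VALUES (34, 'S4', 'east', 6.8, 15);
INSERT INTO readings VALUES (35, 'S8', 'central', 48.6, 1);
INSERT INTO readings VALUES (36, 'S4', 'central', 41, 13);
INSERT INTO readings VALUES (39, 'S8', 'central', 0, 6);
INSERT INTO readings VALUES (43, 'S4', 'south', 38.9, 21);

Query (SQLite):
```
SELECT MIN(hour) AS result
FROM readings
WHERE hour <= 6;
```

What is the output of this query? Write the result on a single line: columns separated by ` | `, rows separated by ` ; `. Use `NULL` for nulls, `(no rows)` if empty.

Rows where hour <= 6 → hour values: [2, 3, 1, 6].
MIN of non-NULL values = 1.

1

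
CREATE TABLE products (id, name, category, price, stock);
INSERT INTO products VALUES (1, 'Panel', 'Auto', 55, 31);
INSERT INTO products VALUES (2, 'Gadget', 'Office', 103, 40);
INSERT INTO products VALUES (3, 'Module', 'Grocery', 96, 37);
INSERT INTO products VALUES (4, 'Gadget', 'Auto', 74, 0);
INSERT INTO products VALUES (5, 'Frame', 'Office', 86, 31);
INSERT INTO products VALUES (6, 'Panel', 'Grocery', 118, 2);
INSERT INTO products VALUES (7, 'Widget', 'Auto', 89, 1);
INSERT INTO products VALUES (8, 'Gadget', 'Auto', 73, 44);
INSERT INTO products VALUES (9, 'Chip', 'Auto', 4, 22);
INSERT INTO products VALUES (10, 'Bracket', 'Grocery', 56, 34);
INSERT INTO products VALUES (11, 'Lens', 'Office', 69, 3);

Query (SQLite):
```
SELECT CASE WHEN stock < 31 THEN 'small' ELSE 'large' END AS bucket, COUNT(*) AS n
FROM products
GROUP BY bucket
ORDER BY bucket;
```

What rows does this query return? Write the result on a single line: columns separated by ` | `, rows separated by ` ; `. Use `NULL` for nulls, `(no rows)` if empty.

large | 6 ; small | 5

Bucket rows by stock < 31 → 'small' else 'large'; count each bucket.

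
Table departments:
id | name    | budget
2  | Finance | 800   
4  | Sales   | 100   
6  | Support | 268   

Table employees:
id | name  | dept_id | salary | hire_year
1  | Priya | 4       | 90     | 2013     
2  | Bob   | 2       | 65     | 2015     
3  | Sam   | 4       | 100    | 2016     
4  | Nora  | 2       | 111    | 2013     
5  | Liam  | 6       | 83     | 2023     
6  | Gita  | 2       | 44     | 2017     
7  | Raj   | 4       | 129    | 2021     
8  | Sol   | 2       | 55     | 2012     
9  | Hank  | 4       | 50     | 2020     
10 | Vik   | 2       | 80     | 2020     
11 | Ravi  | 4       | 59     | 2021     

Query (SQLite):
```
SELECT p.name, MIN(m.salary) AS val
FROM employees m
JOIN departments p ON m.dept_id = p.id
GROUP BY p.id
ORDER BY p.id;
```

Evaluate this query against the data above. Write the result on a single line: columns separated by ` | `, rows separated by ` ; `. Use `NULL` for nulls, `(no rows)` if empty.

Join each employees row to its departments via dept_id.
Group joined rows by departments.id; compute MIN(m.salary) per group.
  2: ids {2, 4, 6, 8, 10} → MIN(m.salary)=44
  4: ids {1, 3, 7, 9, 11} → MIN(m.salary)=50
  6: ids {5} → MIN(m.salary)=83

Finance | 44 ; Sales | 50 ; Support | 83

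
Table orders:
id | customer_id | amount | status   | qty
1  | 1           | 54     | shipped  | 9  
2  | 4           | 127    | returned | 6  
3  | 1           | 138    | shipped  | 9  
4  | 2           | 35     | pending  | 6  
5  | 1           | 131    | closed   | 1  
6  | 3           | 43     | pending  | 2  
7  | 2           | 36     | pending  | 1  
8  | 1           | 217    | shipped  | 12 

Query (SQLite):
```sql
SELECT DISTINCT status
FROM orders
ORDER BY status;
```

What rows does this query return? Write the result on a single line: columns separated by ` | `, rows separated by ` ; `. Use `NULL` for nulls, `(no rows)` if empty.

closed ; pending ; returned ; shipped

Collect distinct status values from orders.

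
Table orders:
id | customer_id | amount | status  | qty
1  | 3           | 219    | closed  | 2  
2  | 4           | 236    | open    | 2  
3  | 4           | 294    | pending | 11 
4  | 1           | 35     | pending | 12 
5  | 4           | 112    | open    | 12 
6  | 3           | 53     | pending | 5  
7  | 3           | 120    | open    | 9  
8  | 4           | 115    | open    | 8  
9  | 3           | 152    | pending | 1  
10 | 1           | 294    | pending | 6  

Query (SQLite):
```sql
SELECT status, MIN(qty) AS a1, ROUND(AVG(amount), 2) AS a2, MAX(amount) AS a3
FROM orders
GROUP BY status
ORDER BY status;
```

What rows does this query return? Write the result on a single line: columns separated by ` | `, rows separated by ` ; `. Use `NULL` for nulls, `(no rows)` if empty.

Group orders by status.
Per group compute: MIN(qty), ROUND(AVG(amount), 2), MAX(amount).
  closed: ids {1} → MIN(qty)=2, ROUND(AVG(amount), 2)=219, MAX(amount)=219
  open: ids {2, 5, 7, 8} → MIN(qty)=2, ROUND(AVG(amount), 2)=145.75, MAX(amount)=236
  pending: ids {3, 4, 6, 9, 10} → MIN(qty)=1, ROUND(AVG(amount), 2)=165.6, MAX(amount)=294

closed | 2 | 219 | 219 ; open | 2 | 145.75 | 236 ; pending | 1 | 165.6 | 294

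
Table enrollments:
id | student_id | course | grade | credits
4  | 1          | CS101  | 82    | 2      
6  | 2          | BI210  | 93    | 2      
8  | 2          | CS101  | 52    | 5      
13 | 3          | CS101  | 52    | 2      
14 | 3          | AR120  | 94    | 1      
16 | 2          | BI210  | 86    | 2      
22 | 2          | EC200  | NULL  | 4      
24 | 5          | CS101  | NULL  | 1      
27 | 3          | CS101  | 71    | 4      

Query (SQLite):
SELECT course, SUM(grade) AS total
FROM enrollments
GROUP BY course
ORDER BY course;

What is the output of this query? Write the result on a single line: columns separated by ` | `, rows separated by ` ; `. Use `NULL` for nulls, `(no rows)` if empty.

Partition enrollments by course; compute SUM(grade) within each group.
  AR120: ids {14} → SUM(grade)=94
  BI210: ids {6, 16} → SUM(grade)=179
  CS101: ids {4, 8, 13, 24, 27} → SUM(grade)=257
  EC200: ids {22} → SUM(grade)=NULL

AR120 | 94 ; BI210 | 179 ; CS101 | 257 ; EC200 | NULL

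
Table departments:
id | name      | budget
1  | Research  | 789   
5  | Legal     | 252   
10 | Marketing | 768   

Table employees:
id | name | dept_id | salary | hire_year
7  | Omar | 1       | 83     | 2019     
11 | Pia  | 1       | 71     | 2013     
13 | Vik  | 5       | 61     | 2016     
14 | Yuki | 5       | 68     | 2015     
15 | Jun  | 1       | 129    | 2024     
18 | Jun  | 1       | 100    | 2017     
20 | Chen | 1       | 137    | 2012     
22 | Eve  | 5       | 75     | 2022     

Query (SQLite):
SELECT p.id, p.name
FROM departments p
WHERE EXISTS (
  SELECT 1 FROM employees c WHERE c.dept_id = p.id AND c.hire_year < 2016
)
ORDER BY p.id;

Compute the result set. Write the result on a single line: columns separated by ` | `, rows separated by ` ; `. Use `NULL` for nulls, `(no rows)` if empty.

1 | Research ; 5 | Legal

For each departments row, check whether any employees with matching dept_id has hire_year < 2016.
Keep rows where that is true.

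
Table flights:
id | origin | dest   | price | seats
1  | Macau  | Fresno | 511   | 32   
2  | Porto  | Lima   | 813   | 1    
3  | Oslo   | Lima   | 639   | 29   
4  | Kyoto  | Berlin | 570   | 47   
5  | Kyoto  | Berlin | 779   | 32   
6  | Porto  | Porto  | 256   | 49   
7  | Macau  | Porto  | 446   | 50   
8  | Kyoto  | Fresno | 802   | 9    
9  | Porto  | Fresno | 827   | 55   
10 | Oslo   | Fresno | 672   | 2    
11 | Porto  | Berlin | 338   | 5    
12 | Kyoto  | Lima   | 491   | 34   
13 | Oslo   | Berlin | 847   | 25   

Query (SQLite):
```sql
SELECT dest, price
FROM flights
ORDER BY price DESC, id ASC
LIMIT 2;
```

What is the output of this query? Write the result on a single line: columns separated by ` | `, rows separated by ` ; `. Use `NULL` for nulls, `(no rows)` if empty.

Sort by price desc, tiebreak id asc: (847, id=13), (827, id=9), (813, id=2), (802, id=8), (779, id=5) …. Take first 2.

Berlin | 847 ; Fresno | 827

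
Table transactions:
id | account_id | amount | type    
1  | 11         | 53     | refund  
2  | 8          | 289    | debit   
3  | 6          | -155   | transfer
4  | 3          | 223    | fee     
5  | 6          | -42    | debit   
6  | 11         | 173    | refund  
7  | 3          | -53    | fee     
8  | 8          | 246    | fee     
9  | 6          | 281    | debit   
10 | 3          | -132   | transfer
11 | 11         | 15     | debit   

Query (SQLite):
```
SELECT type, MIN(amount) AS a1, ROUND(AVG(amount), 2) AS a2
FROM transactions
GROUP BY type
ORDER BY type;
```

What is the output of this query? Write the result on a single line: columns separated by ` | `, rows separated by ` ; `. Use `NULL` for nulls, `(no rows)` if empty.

Group transactions by type.
Per group compute: MIN(amount), ROUND(AVG(amount), 2).
  debit: ids {2, 5, 9, 11} → MIN(amount)=-42, ROUND(AVG(amount), 2)=135.75
  fee: ids {4, 7, 8} → MIN(amount)=-53, ROUND(AVG(amount), 2)=138.67
  refund: ids {1, 6} → MIN(amount)=53, ROUND(AVG(amount), 2)=113
  transfer: ids {3, 10} → MIN(amount)=-155, ROUND(AVG(amount), 2)=-143.5

debit | -42 | 135.75 ; fee | -53 | 138.67 ; refund | 53 | 113 ; transfer | -155 | -143.5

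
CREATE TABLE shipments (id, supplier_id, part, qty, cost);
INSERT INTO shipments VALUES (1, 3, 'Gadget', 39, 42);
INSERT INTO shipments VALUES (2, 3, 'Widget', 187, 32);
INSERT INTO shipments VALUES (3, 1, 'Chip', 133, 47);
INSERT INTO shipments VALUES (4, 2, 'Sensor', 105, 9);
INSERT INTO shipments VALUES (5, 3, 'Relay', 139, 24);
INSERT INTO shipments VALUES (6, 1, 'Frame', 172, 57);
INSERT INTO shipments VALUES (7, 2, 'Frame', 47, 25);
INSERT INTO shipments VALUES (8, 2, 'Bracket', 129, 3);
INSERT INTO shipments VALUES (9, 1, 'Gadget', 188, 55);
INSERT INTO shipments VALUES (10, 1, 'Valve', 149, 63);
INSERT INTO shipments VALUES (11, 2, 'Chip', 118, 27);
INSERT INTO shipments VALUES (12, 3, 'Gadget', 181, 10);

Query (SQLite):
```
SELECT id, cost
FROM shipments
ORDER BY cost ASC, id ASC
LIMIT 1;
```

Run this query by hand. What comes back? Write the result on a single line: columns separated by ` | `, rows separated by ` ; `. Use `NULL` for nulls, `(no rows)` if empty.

Sort by cost asc, tiebreak id asc: (3, id=8), (9, id=4), (10, id=12), (24, id=5) …. Take first 1.

8 | 3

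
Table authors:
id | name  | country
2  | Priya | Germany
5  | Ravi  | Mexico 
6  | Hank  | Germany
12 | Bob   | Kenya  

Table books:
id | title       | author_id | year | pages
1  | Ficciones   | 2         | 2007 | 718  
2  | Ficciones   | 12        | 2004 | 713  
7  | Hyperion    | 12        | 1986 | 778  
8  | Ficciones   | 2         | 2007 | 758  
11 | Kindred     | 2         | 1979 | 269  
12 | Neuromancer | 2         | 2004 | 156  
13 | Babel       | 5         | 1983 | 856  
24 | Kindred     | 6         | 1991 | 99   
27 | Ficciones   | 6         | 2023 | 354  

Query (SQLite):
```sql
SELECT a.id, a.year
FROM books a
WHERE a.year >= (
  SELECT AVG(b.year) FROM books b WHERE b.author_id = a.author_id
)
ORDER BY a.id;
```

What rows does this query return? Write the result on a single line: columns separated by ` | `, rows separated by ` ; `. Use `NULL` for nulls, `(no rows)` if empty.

For each books row a, compute AVG(year) over rows sharing a.author_id.
Keep row a if a.year >= that per-group AVG.
  author_id=2: AVG(year) = 1999.25
  author_id=5: AVG(year) = 1983.0
  author_id=6: AVG(year) = 2007.0
  author_id=12: AVG(year) = 1995.0

1 | 2007 ; 2 | 2004 ; 8 | 2007 ; 12 | 2004 ; 13 | 1983 ; 27 | 2023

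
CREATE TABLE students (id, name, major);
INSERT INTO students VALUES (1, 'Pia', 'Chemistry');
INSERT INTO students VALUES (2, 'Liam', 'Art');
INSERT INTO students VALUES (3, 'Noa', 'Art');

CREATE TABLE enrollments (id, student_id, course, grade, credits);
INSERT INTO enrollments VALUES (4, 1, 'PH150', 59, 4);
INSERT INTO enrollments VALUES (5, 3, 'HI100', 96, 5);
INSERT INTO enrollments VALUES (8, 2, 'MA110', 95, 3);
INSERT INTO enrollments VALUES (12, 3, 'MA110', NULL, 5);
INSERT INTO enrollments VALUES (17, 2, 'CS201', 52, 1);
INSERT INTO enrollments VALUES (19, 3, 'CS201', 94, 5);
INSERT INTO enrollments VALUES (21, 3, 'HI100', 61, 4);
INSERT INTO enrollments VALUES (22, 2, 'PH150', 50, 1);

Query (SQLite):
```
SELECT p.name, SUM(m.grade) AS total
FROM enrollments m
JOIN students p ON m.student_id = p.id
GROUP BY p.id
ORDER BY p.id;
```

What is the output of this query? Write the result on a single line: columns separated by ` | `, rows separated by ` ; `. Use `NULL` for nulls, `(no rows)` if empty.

Pia | 59 ; Liam | 197 ; Noa | 251

Join each enrollments row to its students via student_id.
Group joined rows by students.id; compute SUM(m.grade) per group.
  1: ids {4} → SUM(m.grade)=59
  2: ids {8, 17, 22} → SUM(m.grade)=197
  3: ids {5, 12, 19, 21} → SUM(m.grade)=251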